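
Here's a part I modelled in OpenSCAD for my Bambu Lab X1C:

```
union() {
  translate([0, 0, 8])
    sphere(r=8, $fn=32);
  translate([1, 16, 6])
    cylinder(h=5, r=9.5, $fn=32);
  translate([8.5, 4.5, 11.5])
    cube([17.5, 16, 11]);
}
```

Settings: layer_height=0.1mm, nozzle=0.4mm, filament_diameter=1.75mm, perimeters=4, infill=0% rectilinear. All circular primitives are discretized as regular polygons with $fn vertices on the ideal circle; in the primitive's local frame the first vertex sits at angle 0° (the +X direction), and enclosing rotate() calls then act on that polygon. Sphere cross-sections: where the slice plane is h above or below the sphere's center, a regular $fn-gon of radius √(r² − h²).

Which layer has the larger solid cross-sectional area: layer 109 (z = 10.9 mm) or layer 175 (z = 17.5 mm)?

layer 109 (z = 10.9 mm)

Layer 109 (z = 10.9): the r=8 sphere contributes a regular 32-gon of circumradius √(8²−2.9²) = 7.456 (area = (32/2)·7.456²·sin(360°/32) = 173.52 mm²); the r=9.5 cylinder at (1, 16) gives a regular 32-gon of circumradius 9.5 (constant along its height) (area = (32/2)·9.500²·sin(360°/32) = 281.71 mm²); the cube at (8.5, 4.5) does not reach this height (z outside [11.5, 22.5]); Combining (union): the regions partially overlap — summed areas 455.23 mm² minus the doubly-counted overlap 3.10 mm² gives 452.13 mm² — area = 452.13 mm². So its area = 452.13 mm². Layer 175 (z = 17.5): the sphere is absent (|z−center|=9.500 > r=8); the cylinder at (1, 16) is absent (z outside [6, 11]); the cube at (8.5, 4.5) is present — its section is the full 17.5×16 rectangle (area 280.00 mm²); Taking the union: only the 17.5×16 cube at (8.5, 4.5) is present, so the union is just that shape — area = 280.00 mm². So its area = 280.00 mm². Layer 109 is larger (452.13 vs 280.00 mm²).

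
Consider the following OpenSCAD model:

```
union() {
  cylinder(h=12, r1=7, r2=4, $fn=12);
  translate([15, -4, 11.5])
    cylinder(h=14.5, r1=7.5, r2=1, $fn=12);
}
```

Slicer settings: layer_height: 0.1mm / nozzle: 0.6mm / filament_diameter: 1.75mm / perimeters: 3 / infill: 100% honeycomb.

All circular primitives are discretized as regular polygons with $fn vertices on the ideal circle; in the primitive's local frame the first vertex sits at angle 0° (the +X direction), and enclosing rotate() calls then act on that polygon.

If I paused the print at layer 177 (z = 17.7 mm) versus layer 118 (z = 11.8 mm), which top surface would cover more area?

layer 118 (z = 11.8 mm)

Layer 177 (z = 17.7): the cone is not intersected at this z (z outside [0, 12]); the cone at (15, -4): at t=0.428 of its height the radius interpolates to r₁+(r₂−r₁)t = 4.721, giving a regular 12-gon of that circumradius (area = (12/2)·4.721²·sin(360°/12) = 66.85 mm²); Combining (union): only the cone at (15, -4) is present, so the union is just that shape — area = 66.85 mm². So its area = 66.85 mm². Layer 118 (z = 11.8): the cone contributes a regular 12-gon of circumradius 4.050 (interpolated between r1=7 and r2=4 at t=0.983) (area = (12/2)·4.050²·sin(360°/12) = 49.21 mm²); the cone at (15, -4) (r1=7.5→r2=1) has section circumradius 7.366 here — a regular 12-gon (area = (12/2)·7.366²·sin(360°/12) = 162.75 mm²); Taking the union: the 2 present regions are separate (no shared area or edge), so areas and boundary lengths simply add and each stays a separate island — area = 211.96 mm². So its area = 211.96 mm². Layer 118 is larger (211.96 vs 66.85 mm²).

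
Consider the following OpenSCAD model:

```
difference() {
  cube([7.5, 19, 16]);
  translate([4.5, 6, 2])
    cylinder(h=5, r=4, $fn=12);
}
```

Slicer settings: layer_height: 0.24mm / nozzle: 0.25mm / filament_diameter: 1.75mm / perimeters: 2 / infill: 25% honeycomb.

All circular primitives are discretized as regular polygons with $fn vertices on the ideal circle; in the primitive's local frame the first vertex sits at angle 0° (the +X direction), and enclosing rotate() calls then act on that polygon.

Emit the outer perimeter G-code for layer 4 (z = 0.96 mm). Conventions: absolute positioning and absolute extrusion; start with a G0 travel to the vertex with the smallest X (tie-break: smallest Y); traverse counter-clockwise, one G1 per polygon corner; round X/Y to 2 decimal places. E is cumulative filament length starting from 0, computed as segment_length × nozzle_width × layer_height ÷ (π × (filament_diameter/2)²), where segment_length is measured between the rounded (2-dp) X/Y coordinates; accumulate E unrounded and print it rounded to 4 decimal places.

At z = 0.96 mm: the cube is present — its section is the full 7.5×19 rectangle; the cylinder at (4.5, 6) is not intersected at this z (z outside [2, 7]); After the difference (first − rest): none of the subtracted shapes is present at this height, so the 7.5×19 cube is unchanged — 1 connected region. The outline is a single polygon with 4 vertices. Extrusion per mm of travel: 0.25 × 0.24 / (π × 0.875²) = 0.024945. Accumulating E over each segment gives final E = 1.3221.

G0 X0.00 Y0.00 Z0.96
G1 X7.50 Y0.00 E0.1871
G1 X7.50 Y19.00 E0.6610
G1 X0.00 Y19.00 E0.8481
G1 X0.00 Y0.00 E1.3221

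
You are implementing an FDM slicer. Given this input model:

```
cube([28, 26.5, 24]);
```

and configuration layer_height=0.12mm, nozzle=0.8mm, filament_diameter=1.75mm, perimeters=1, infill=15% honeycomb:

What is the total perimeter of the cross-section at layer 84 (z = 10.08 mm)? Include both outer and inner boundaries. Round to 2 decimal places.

At z = 10.08 mm: the cube (footprint 28×26.5) is included at this height (perimeter 109.00 mm). Overall, the cross-section is a single solid region. Total boundary length (outer) = 109.00 mm.

109.00 mm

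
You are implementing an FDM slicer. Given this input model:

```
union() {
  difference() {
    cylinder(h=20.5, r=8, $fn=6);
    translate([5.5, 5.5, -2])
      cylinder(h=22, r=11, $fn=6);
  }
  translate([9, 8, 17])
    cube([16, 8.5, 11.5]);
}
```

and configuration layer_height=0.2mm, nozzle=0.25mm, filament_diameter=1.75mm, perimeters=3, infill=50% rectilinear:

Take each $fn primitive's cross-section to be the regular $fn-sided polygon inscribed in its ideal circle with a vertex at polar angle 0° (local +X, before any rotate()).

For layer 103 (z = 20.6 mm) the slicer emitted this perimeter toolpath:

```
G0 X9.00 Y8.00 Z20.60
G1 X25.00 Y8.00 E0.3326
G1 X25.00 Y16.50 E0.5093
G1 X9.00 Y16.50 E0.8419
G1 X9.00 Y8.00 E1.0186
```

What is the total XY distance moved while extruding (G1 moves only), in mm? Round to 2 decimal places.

49.00 mm

Sum the Euclidean lengths of each G1 segment: total = 49.00 mm.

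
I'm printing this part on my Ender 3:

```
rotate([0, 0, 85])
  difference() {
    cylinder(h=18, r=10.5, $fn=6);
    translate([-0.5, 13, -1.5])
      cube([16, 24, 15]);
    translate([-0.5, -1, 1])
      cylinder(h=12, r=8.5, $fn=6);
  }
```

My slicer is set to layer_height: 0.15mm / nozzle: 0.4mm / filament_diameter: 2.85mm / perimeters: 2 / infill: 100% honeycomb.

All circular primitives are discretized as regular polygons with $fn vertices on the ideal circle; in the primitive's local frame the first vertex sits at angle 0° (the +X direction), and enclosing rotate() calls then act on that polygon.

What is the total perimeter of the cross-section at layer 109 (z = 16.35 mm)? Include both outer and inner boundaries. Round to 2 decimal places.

At z = 16.35 mm: the r=10.5 cylinder gives a regular 6-gon of circumradius 10.5 (constant along its height) (perimeter = 2·6·10.500·sin(180°/6) = 63.00 mm); the cube at (-0.5, 13) is not intersected at this z (z outside [-1.5, 13.5]); the cylinder at (-0.5, -1) does not reach this height (z outside [1, 13]); Subtracting the remaining from the first: none of the subtracted shapes is present at this height, so the r=10.5 cylinder is unchanged — boundary = 63.00 mm; (rotated 85° about Z; rotation is an isometry so areas/perimeters/island counts are preserved). Overall, the cross-section is a single solid region. Total boundary length (outer) = 63.00 mm.

63.00 mm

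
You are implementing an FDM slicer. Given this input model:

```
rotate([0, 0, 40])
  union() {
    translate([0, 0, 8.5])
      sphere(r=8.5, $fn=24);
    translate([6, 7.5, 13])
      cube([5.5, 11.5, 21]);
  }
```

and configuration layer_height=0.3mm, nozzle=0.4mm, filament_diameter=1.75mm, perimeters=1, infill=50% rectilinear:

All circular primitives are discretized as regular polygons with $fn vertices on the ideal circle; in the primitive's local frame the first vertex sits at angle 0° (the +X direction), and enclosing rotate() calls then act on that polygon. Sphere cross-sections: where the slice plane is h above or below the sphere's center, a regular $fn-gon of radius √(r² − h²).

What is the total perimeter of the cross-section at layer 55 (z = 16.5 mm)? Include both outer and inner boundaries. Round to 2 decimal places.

At z = 16.5 mm: the r=8.5 sphere slices to a regular 24-gon of circumradius 2.872 (√(r²−h²) with h=8 from center) (perimeter = 2·24·2.872·sin(180°/24) = 18.00 mm); the cube at (6, 7.5) (footprint 5.5×11.5) is included at this height (perimeter 34.00 mm); Taking the union: the 2 present regions are separate (no shared area or edge), so areas and boundary lengths simply add and each stays a separate island — boundary = 52.00 mm; (whole slice rotated 40° about Z — lengths, areas and connectivity unchanged). Overall, the cross-section has 2 separate islands. Total boundary length (outer) = 52.00 mm.

52.00 mm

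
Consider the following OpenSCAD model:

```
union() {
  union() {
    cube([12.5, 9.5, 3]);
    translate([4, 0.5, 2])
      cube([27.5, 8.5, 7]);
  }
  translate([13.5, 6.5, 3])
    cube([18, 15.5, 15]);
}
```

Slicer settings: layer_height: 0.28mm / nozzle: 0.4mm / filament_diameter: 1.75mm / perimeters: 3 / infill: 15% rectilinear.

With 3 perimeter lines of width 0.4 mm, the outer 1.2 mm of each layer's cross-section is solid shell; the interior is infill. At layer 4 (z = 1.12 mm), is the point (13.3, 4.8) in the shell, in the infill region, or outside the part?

At z = 1.12 mm: the cube (footprint 12.5×9.5) is included at this height; the cube at (4, 0.5) is not intersected at this z (z outside [2, 9]); Combining (union): only the 12.5×9.5 cube is present, so the union is just that shape — 1 connected region; the cube at (13.5, 6.5) is not intersected at this z (z outside [3, 18]); Taking the union: only the result so far is present, so the union is just that shape — 1 connected region. Overall, the cross-section is a single solid region. The nearest boundary edge runs (12.50, 0.00)→(12.50, 9.50); distance from the point to it = 0.80 mm. The point is not inside any of the regions above, so it lies outside the cross-section (0.80 mm from the nearest boundary).

outside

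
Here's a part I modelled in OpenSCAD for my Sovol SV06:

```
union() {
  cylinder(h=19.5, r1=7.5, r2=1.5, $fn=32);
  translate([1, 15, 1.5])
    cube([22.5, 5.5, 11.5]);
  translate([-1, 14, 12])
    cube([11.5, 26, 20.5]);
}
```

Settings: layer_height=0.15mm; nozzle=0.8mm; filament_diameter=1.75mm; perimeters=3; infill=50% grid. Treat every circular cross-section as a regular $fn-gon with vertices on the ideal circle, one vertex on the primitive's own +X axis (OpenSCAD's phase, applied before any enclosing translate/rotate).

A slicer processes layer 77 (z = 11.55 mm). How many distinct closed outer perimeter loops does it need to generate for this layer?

2

At z = 11.55 mm: the cone: at t=0.592 of its height the radius interpolates to r₁+(r₂−r₁)t = 3.946, giving a regular 32-gon of that circumradius; the 22.5×5.5 cube at (1, 15) contributes its full rectangle; the cube at (-1, 14) is not intersected at this z (z outside [12, 32.5]); Combining (union): the 2 present regions are separate (no shared area or edge), so areas and boundary lengths simply add and each stays a separate island — 2 connected regions. The result has 2 disconnected regions.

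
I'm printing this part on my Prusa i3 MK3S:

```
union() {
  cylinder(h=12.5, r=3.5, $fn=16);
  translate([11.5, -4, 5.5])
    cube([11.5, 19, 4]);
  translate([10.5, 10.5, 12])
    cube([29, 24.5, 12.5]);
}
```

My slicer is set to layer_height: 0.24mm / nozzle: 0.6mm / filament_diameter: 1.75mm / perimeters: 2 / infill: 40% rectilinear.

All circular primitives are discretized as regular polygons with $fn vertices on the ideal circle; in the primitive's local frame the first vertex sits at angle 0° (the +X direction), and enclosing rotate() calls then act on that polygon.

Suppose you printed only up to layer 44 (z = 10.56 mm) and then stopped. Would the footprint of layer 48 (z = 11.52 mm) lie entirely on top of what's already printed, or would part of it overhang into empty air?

entirely on top

Compare the two slices. At z = 10.56: the r=3.5 cylinder contributes a regular 16-gon of circumradius 3.5 (area = (16/2)·3.500²·sin(360°/16) = 37.50 mm²); the cube at (11.5, -4) does not reach this height (z outside [5.5, 9.5]); the cube at (10.5, 10.5) is not intersected at this z (z outside [12, 24.5]); Combining (union): only the r=3.5 cylinder is present, so the union is just that shape — area = 37.50 mm². At z = 11.52: the cylinder: section is a regular 16-gon, circumradius r=3.5 (area = (16/2)·3.500²·sin(360°/16) = 37.50 mm²); the cube at (11.5, -4) is not intersected at this z (z outside [5.5, 9.5]); the cube at (10.5, 10.5) is absent (z outside [12, 24.5]); Merging all regions: only the r=3.5 cylinder is present, so the union is just that shape — area = 37.50 mm². Checking containment: the cross-section at z = 11.52 is a subset of the cross-section at z = 10.56.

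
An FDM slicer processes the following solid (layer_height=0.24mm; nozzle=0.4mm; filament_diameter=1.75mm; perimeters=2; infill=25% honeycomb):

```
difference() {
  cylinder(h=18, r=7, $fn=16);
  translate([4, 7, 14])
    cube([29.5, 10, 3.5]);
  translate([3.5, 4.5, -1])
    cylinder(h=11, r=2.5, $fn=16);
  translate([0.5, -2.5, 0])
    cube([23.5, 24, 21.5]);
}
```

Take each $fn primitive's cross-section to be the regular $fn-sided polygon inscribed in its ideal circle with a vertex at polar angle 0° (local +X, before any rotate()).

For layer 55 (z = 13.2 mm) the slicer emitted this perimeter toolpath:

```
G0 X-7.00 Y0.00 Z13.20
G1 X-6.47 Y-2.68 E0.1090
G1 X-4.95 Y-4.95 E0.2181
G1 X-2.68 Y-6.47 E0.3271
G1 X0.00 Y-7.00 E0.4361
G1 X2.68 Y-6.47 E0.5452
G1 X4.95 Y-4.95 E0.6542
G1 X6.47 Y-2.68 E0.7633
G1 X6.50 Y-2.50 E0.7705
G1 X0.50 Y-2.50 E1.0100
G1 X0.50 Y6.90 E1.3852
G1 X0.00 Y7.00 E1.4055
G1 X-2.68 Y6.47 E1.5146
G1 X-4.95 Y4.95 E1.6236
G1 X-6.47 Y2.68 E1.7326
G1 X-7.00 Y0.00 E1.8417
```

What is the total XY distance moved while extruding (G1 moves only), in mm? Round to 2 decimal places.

Sum the Euclidean lengths of each G1 segment: total = 46.14 mm.

46.14 mm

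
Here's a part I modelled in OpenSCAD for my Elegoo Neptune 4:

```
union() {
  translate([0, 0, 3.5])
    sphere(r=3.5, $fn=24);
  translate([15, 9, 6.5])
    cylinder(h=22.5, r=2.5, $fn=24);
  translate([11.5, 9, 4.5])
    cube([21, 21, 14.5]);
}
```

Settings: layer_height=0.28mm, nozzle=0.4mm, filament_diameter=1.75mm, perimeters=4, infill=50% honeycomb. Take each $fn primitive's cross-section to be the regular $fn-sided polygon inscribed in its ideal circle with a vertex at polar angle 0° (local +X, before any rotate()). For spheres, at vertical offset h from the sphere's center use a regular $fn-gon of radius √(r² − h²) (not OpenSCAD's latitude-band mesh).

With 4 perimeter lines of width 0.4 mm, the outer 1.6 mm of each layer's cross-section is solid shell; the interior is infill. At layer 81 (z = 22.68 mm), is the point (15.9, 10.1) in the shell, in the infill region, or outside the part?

shell

At z = 22.68 mm: the sphere is not intersected at this z (|z−center|=19.180 > r=3.5); the cylinder at (15, 9): section is a regular 24-gon, circumradius r=2.5; the cube at (11.5, 9) is not intersected at this z (z outside [4.5, 19]); Combining (union): only the r=2.5 cylinder at (15, 9) is present, so the union is just that shape — 1 connected region. Overall, the cross-section is a single solid region. The nearest boundary edge runs (16.77, 10.77)→(16.25, 11.17); distance from the point to it = 1.06 mm. The point is inside the cross-section, 1.06 mm from the nearest boundary — within the 1.6 mm shell band (4 × 0.4).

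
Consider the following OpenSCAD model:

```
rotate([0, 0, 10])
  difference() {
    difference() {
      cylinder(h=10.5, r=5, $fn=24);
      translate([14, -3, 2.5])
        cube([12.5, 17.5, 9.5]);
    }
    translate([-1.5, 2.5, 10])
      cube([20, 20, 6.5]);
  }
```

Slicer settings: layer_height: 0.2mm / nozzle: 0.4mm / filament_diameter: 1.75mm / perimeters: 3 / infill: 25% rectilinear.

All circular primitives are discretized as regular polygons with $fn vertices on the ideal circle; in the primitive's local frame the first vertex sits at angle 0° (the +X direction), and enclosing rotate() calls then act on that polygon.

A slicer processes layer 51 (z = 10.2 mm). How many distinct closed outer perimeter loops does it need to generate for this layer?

1

At z = 10.2 mm: the cylinder: section is a regular 24-gon, circumradius r=5; the cube at (14, -3) (footprint 12.5×17.5) is included at this height; After the difference (first − rest): starting from the r=5 cylinder, the 12.5×17.5 cube at (14, -3) misses the remaining region (no effect) — 1 connected region; the cube at (-1.5, 2.5) is present — its section is the full 20×20 rectangle; Subtracting the remaining from the first: starting from the result so far, the 20×20 cube at (-1.5, 2.5) partially overlaps it — only the 11.12 mm² overlap (of its 400.00 mm²) is removed, clipping the outline — 1 connected region; (whole slice rotated 10° about Z — lengths, areas and connectivity unchanged). The result has 1 disconnected region.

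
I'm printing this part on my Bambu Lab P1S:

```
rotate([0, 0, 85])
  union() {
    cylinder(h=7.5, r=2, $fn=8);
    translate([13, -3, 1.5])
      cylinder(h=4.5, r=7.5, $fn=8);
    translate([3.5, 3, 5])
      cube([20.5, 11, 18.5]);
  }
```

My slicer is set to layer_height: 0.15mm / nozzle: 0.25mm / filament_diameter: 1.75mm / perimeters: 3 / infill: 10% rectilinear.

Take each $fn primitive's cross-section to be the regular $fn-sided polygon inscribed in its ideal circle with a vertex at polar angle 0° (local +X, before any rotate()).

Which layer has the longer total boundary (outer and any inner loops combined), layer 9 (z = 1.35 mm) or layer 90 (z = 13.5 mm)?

Layer 9 (z = 1.35): the r=2 cylinder gives a regular 8-gon of circumradius 2 (constant along its height) (perimeter = 2·8·2.000·sin(180°/8) = 12.25 mm); the cylinder at (13, -3) is absent (z outside [1.5, 6]); the cube at (3.5, 3) does not reach this height (z outside [5, 23.5]); Taking the union: only the r=2 cylinder is present, so the union is just that shape — boundary = 12.25 mm; (whole slice rotated 85° about Z — lengths, areas and connectivity unchanged). So its perimeter = 12.25 mm. Layer 90 (z = 13.5): the cylinder is not intersected at this z (z outside [0, 7.5]); the cylinder at (13, -3) is not intersected at this z (z outside [1.5, 6]); the cube at (3.5, 3) (footprint 20.5×11) is included at this height (perimeter 63.00 mm); Merging all regions: only the 20.5×11 cube at (3.5, 3) is present, so the union is just that shape — boundary = 63.00 mm; (rotated 85° about Z; rotation is an isometry so areas/perimeters/island counts are preserved). So its perimeter = 63.00 mm. Layer 90 is larger (63.00 vs 12.25 mm).

layer 90 (z = 13.5 mm)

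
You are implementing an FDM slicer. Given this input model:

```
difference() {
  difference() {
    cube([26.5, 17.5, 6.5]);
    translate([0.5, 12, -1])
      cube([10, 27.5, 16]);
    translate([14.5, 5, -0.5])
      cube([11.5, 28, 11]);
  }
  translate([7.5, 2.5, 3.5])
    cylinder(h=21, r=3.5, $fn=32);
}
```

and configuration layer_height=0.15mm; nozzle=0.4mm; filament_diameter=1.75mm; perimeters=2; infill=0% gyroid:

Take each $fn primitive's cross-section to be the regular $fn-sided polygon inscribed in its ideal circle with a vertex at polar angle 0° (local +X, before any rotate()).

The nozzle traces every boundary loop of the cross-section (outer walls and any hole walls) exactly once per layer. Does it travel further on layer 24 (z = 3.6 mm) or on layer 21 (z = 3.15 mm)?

layer 24 (z = 3.6 mm)

Layer 24 (z = 3.6): the 26.5×17.5 cube contributes its full rectangle (perimeter 88.00 mm); the cube at (0.5, 12) is present — its section is the full 10×27.5 rectangle (perimeter 75.00 mm); the 11.5×28 cube at (14.5, 5) contributes its full rectangle (perimeter 79.00 mm); Taking the first minus the rest: starting from the 26.5×17.5 cube, the 10×27.5 cube at (0.5, 12) partially overlaps it — only the 55.00 mm² overlap (of its 275.00 mm²) is removed, clipping the outline; the 11.5×28 cube at (14.5, 5) partially overlaps it — only the 143.75 mm² overlap (of its 322.00 mm²) is removed, clipping the outline — boundary = 124.00 mm; the cylinder at (7.5, 2.5): section is a regular 32-gon, circumradius r=3.5 (perimeter = 2·32·3.500·sin(180°/32) = 21.96 mm); Subtracting the remaining from the first: starting from the result so far, the r=3.5 cylinder at (7.5, 2.5) partially overlaps it — only the 34.93 mm² overlap (of its 38.24 mm²) is removed, clipping the outline — boundary = 135.66 mm. So its perimeter = 135.66 mm. Layer 21 (z = 3.15): the cube (footprint 26.5×17.5) is included at this height (perimeter 88.00 mm); the 10×27.5 cube at (0.5, 12) contributes its full rectangle (perimeter 75.00 mm); the cube at (14.5, 5) (footprint 11.5×28) is included at this height (perimeter 79.00 mm); Taking the first minus the rest: starting from the 26.5×17.5 cube, the 10×27.5 cube at (0.5, 12) partially overlaps it — only the 55.00 mm² overlap (of its 275.00 mm²) is removed, clipping the outline; the 11.5×28 cube at (14.5, 5) partially overlaps it — only the 143.75 mm² overlap (of its 322.00 mm²) is removed, clipping the outline — boundary = 124.00 mm; the cylinder at (7.5, 2.5) does not reach this height (z outside [3.5, 24.5]); Subtracting the remaining from the first: none of the subtracted shapes is present at this height, so the result so far is unchanged — boundary = 124.00 mm. So its perimeter = 124.00 mm. Layer 24 is larger (135.66 vs 124.00 mm).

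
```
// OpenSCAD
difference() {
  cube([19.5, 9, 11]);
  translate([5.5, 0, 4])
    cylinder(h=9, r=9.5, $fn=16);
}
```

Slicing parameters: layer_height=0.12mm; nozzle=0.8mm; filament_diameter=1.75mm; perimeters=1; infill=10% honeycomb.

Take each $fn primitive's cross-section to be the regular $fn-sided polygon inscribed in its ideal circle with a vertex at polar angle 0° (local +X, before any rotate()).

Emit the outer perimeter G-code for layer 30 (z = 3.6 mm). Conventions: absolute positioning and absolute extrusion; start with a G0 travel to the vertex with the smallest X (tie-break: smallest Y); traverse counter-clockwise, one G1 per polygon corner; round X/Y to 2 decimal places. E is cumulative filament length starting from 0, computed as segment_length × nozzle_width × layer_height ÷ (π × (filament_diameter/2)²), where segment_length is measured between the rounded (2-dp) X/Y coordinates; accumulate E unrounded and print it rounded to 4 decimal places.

G0 X0.00 Y0.00 Z3.60
G1 X19.50 Y0.00 E0.7783
G1 X19.50 Y9.00 E1.1375
G1 X0.00 Y9.00 E1.9158
G1 X0.00 Y0.00 E2.2750

At z = 3.6 mm: the 19.5×9 cube contributes its full rectangle; the cylinder at (5.5, 0) is not intersected at this z (z outside [4, 13]); Subtracting the remaining from the first: none of the subtracted shapes is present at this height, so the 19.5×9 cube is unchanged — 1 connected region. The outline is a single polygon with 4 vertices. Extrusion per mm of travel: 0.8 × 0.12 / (π × 0.875²) = 0.039912. Accumulating E over each segment gives final E = 2.2750.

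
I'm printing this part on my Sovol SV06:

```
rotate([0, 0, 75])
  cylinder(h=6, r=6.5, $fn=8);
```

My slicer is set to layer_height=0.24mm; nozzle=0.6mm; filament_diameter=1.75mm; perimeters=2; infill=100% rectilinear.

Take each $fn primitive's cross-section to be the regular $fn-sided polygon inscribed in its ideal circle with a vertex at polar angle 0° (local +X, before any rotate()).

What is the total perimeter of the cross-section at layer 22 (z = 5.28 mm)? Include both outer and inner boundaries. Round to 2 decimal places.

At z = 5.28 mm: the r=6.5 cylinder contributes a regular 8-gon of circumradius 6.5 (perimeter = 2·8·6.500·sin(180°/8) = 39.80 mm); (whole slice rotated 75° about Z — lengths, areas and connectivity unchanged). Overall, the cross-section is a single solid region. Total boundary length (outer) = 39.80 mm.

39.80 mm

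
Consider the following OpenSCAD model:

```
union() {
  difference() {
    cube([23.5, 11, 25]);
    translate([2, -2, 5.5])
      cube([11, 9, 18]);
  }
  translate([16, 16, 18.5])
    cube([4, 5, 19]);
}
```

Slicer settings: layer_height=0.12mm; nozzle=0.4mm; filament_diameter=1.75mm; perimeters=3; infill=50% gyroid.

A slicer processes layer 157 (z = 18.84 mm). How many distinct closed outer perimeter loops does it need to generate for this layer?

At z = 18.84 mm: the cube is present — its section is the full 23.5×11 rectangle; the 11×9 cube at (2, -2) contributes its full rectangle; Taking the first minus the rest: starting from the 23.5×11 cube, the 11×9 cube at (2, -2) partially overlaps it — only the 77.00 mm² overlap (of its 99.00 mm²) is removed, clipping the outline — 1 connected region; the cube at (16, 16) (footprint 4×5) is included at this height; Merging all regions: the 2 present regions are separate (no shared area or edge), so areas and boundary lengths simply add and each stays a separate island — 2 connected regions. The result has 2 disconnected regions.

2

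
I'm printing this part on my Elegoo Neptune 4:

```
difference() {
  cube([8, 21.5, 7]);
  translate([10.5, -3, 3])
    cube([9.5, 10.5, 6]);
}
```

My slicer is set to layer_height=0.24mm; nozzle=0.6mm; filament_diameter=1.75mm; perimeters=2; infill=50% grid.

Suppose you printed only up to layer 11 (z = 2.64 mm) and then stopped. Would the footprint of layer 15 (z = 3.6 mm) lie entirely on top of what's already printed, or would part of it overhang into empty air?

Compare the two slices. At z = 2.64: the cube (footprint 8×21.5) is included at this height (area 172.00 mm²); the cube at (10.5, -3) is absent (z outside [3, 9]); Subtracting the remaining from the first: none of the subtracted shapes is present at this height, so the 8×21.5 cube is unchanged — area = 172.00 mm². At z = 3.6: the 8×21.5 cube contributes its full rectangle (area 172.00 mm²); the cube at (10.5, -3) is present — its section is the full 9.5×10.5 rectangle (area 99.75 mm²); After the difference (first − rest): starting from the 8×21.5 cube (172.00 mm²), the 9.5×10.5 cube at (10.5, -3) misses the remaining region (no effect) — area = 172.00 mm². Checking containment: the cross-section at z = 3.6 is a subset of the cross-section at z = 2.64.

entirely on top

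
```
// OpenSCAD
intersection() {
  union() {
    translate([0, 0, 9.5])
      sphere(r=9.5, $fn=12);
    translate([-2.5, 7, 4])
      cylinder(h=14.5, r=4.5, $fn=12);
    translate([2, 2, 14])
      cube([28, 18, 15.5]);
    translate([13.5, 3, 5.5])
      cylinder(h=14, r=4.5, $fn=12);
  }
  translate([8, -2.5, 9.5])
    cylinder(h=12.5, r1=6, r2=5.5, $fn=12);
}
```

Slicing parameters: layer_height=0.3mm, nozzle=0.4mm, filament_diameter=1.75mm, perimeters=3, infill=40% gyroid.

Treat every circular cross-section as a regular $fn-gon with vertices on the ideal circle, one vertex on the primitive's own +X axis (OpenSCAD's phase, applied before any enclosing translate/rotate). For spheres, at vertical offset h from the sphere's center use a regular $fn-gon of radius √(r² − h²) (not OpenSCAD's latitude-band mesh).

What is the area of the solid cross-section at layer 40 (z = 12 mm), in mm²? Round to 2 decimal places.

At z = 12 mm: the sphere: section is a regular 12-gon, circumradius = √(r²−h²) = √(9.5²−2.5²) = 9.165 (area = (12/2)·9.165²·sin(360°/12) = 252.00 mm²); the cylinder at (-2.5, 7): section is a regular 12-gon, circumradius r=4.5 (area = (12/2)·4.500²·sin(360°/12) = 60.75 mm²); the cube at (2, 2) does not reach this height (z outside [14, 29.5]); the r=4.5 cylinder at (13.5, 3) contributes a regular 12-gon of circumradius 4.5 (area = (12/2)·4.500²·sin(360°/12) = 60.75 mm²); Merging all regions: the regions partially overlap — summed areas 373.50 mm² minus the doubly-counted overlap 40.47 mm² gives 333.03 mm² — area = 333.03 mm²; the cone at (8, -2.5) (r1=6→r2=5.5) has section circumradius 5.900 here — a regular 12-gon (area = (12/2)·5.900²·sin(360°/12) = 104.43 mm²); After intersecting: the cone at (8, -2.5) partially overlaps that combined region; clipping to the common part keeps 61.72 mm² — area = 61.72 mm². Overall, the cross-section has 2 separate islands. Net area = 61.72 mm².

61.72 mm²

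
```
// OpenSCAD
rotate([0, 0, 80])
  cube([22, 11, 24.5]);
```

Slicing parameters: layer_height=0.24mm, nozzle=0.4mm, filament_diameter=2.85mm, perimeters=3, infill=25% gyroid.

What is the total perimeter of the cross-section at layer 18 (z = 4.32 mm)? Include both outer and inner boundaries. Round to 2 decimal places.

66.00 mm

At z = 4.32 mm: the 22×11 cube contributes its full rectangle (perimeter 66.00 mm); (rotated 80° about Z; rotation is an isometry so areas/perimeters/island counts are preserved). Overall, the cross-section is a single solid region. Total boundary length (outer) = 66.00 mm.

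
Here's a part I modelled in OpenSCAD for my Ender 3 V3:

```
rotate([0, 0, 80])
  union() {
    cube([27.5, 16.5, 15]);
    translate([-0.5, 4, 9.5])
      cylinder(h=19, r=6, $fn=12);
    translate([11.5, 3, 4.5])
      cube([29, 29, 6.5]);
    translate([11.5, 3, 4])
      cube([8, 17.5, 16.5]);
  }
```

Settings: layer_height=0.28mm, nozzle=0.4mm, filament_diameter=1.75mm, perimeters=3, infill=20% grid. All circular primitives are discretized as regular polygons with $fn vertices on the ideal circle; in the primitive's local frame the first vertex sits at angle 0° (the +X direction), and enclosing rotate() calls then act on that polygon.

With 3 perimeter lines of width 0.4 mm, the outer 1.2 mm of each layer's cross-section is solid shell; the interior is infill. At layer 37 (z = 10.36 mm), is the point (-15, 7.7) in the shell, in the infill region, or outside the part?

shell

At z = 10.36 mm: the 27.5×16.5 cube contributes its full rectangle; the cylinder at (-0.5, 4): section is a regular 12-gon, circumradius r=6; the cube at (11.5, 3) is present — its section is the full 29×29 rectangle; the 8×17.5 cube at (11.5, 3) contributes its full rectangle; Combining (union): the regions partially overlap (shared area 399.52 mm²), so overlapping operands fuse into one piece — 1 connected region; (whole slice rotated 80° about Z — lengths, areas and connectivity unchanged). Overall, the cross-section is a single solid region. Undo the 80° rotation: the query point maps to (4.978, 16.109) in the un-rotated model frame. The nearest boundary edge runs (0.00, 16.50)→(11.50, 16.50); distance from the point to it = 0.39 mm. The point is inside the cross-section, 0.39 mm from the nearest boundary — within the 1.2 mm shell band (3 × 0.4).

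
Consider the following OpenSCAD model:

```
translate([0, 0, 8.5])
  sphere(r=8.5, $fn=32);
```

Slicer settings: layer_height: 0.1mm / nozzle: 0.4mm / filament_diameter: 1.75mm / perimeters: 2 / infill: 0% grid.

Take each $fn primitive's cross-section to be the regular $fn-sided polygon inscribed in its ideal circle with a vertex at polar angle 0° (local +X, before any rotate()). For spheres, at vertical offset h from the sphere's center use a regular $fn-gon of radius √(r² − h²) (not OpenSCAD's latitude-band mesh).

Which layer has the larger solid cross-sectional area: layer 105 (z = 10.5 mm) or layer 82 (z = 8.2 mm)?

Layer 105 (z = 10.5): the r=8.5 sphere contributes a regular 32-gon of circumradius √(8.5²−2²) = 8.261 (area = (32/2)·8.261²·sin(360°/32) = 213.04 mm²). So its area = 213.04 mm². Layer 82 (z = 8.2): the r=8.5 sphere contributes a regular 32-gon of circumradius √(8.5²−0.3²) = 8.495 (area = (32/2)·8.495²·sin(360°/32) = 225.24 mm²). So its area = 225.24 mm². Layer 82 is larger (225.24 vs 213.04 mm²).

layer 82 (z = 8.2 mm)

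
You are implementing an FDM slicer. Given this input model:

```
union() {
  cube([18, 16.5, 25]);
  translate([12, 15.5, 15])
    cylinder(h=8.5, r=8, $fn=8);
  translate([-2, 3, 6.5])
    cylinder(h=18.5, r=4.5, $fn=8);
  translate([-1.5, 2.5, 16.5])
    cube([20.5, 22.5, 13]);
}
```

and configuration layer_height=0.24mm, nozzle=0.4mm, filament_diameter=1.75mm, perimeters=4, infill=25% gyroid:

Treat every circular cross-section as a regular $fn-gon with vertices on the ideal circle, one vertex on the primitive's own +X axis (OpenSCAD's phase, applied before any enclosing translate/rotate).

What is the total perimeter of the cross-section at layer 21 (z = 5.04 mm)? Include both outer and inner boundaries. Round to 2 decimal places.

At z = 5.04 mm: the cube (footprint 18×16.5) is included at this height (perimeter 69.00 mm); the cylinder at (12, 15.5) is absent (z outside [15, 23.5]); the cylinder at (-2, 3) does not reach this height (z outside [6.5, 25]); the cube at (-1.5, 2.5) is not intersected at this z (z outside [16.5, 29.5]); Combining (union): only the 18×16.5 cube is present, so the union is just that shape — boundary = 69.00 mm. Overall, the cross-section is a single solid region. Total boundary length (outer) = 69.00 mm.

69.00 mm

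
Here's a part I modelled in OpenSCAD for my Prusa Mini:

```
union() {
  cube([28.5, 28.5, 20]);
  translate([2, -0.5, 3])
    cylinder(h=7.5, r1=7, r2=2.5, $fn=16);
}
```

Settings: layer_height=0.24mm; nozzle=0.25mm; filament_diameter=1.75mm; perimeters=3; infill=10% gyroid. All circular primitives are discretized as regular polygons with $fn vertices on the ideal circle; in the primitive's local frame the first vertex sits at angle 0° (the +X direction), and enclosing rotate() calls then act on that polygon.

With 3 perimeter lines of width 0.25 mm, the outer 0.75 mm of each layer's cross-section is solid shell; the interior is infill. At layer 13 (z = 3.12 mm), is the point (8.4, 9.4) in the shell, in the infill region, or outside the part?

At z = 3.12 mm: the cube is present — its section is the full 28.5×28.5 rectangle; the cone at (2, -0.5) contributes a regular 16-gon of circumradius 6.928 (interpolated between r1=7 and r2=2.5 at t=0.016); Combining (union): the regions partially overlap (shared area 45.75 mm²), so overlapping operands fuse into one piece — 1 connected region. Overall, the cross-section is a single solid region. The nearest boundary edge runs (0.00, 6.03)→(0.00, 28.50); distance from the point to it = 8.40 mm. The point is inside the cross-section and 8.40 mm from the nearest boundary — more than the 0.75 mm shell width (3 × 0.25), so it's in the infill interior.

infill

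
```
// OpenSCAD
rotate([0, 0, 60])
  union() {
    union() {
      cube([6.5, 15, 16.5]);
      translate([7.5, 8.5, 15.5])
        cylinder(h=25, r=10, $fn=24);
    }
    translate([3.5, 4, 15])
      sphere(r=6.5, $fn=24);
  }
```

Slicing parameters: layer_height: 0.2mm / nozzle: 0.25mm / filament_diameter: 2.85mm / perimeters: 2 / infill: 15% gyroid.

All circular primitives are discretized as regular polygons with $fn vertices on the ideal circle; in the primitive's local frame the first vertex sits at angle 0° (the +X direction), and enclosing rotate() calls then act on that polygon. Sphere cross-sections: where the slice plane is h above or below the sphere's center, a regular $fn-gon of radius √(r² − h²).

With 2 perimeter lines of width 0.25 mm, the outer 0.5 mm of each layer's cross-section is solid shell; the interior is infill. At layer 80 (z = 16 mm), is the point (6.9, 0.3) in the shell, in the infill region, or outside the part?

outside

At z = 16 mm: the 6.5×15 cube contributes its full rectangle; the r=10 cylinder at (7.5, 8.5) contributes a regular 24-gon of circumradius 10; Taking the union: the regions partially overlap (shared area 95.44 mm²), so overlapping operands fuse into one piece — 1 connected region; the r=6.5 sphere at (3.5, 4) slices to a regular 24-gon of circumradius 6.423 (√(r²−h²) with h=1 from center); Combining (union): the regions partially overlap (shared area 106.58 mm²), so overlapping operands fuse into one piece — 1 connected region; (rotated 60° about Z; rotation is an isometry so areas/perimeters/island counts are preserved). Overall, the cross-section is a single solid region. Undo the 60° rotation: the query point maps to (3.710, -5.826) in the un-rotated model frame. The nearest boundary edge runs (5.16, -2.20)→(3.50, -2.42); distance from the point to it = 3.41 mm. The point is not inside any of the regions above, so it lies outside the cross-section (3.41 mm from the nearest boundary).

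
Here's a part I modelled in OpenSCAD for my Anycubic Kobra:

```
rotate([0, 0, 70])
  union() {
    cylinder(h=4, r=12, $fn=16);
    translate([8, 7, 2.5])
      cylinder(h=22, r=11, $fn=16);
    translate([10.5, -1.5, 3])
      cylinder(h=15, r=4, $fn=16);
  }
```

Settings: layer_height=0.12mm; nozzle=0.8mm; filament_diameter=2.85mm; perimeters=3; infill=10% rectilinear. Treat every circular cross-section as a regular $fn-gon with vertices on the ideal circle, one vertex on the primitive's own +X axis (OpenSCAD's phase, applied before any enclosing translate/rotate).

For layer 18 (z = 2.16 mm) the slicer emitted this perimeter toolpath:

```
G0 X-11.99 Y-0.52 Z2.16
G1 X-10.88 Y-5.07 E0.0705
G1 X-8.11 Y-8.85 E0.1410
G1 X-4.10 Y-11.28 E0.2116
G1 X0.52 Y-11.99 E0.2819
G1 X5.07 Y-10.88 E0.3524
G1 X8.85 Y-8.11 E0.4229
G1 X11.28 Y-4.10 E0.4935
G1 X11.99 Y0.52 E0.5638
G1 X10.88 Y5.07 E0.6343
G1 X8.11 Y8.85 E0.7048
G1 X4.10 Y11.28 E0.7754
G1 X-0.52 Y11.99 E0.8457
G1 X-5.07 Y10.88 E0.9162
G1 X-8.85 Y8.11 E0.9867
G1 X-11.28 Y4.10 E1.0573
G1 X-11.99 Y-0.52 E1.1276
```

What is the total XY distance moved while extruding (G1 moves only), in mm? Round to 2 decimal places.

Sum the Euclidean lengths of each G1 segment: total = 74.93 mm.

74.93 mm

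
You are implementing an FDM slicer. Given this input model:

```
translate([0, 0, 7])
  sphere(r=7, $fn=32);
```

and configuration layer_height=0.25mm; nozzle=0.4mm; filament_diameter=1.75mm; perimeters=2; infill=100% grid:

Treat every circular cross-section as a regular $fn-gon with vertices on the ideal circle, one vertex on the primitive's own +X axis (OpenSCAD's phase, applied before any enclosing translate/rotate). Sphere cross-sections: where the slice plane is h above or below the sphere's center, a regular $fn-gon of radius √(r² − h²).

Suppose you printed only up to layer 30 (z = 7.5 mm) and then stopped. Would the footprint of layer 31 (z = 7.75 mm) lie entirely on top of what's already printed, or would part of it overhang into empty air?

entirely on top

Compare the two slices. At z = 7.5: the r=7 sphere slices to a regular 32-gon of circumradius 6.982 (√(r²−h²) with h=0.5 from center) (area = (32/2)·6.982²·sin(360°/32) = 152.17 mm²). At z = 7.75: the sphere: section is a regular 32-gon, circumradius = √(r²−h²) = √(7²−0.75²) = 6.960 (area = (32/2)·6.960²·sin(360°/32) = 151.19 mm²). Checking containment: the cross-section at z = 7.75 is a subset of the cross-section at z = 7.5.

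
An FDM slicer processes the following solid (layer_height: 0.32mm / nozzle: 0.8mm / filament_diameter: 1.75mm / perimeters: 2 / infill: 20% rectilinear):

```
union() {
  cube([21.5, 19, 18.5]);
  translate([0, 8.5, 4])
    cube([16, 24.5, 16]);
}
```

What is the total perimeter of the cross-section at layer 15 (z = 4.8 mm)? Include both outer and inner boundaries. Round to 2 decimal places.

109.00 mm

At z = 4.8 mm: the 21.5×19 cube contributes its full rectangle (perimeter 81.00 mm); the cube at (0, 8.5) (footprint 16×24.5) is included at this height (perimeter 81.00 mm); Combining (union): the regions partially overlap (shared area 168.00 mm²), so the edge portions inside another operand are dropped and the merged outline is re-measured after clipping — boundary = 109.00 mm. Overall, the cross-section is a single solid region. Total boundary length (outer) = 109.00 mm.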